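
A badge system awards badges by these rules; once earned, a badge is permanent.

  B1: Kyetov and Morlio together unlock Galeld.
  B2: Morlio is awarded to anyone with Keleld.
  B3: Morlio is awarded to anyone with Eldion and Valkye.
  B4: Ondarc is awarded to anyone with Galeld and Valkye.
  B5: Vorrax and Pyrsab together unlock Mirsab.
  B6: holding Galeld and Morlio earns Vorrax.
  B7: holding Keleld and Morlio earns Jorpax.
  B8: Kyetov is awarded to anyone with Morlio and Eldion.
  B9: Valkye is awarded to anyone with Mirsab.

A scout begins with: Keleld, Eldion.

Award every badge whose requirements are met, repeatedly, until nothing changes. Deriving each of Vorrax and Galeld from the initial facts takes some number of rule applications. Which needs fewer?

Galeld: With Keleld, Morlio is earned (B2). With Morlio and Eldion, Kyetov is earned (B8). With Kyetov and Morlio, Galeld is earned (B1). [3 rule applications]
Vorrax: With Keleld, Morlio is earned (B2). With Morlio and Eldion, Kyetov is earned (B8). With Kyetov and Morlio, Galeld is earned (B1). With Galeld and Morlio, Vorrax is earned (B6). [4 rule applications]
Galeld needs fewer.

Galeld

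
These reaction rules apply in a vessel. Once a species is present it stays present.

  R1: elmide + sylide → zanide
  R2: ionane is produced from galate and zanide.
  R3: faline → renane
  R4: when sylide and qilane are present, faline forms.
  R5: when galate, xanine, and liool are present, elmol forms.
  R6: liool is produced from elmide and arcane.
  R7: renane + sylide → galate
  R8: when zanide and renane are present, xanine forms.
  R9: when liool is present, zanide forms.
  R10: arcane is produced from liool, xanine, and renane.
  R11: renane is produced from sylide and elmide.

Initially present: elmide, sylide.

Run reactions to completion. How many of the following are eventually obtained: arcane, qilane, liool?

arcane would need liool, xanine, and renane (R10), but liool never forms.
No rule produces qilane, and it is not given.
liool would need elmide and arcane (R6), but arcane never forms.
None of the 3 are reached.

0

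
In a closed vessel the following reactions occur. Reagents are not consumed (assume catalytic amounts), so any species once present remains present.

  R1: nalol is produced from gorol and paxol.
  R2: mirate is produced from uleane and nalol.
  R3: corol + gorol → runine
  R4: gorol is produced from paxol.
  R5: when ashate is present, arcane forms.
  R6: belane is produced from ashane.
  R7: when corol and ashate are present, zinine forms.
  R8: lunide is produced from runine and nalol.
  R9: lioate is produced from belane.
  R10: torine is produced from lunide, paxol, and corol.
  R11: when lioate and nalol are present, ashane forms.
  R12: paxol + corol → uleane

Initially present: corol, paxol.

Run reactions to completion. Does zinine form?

No

zinine would need corol and ashate (R7), but ashate never forms.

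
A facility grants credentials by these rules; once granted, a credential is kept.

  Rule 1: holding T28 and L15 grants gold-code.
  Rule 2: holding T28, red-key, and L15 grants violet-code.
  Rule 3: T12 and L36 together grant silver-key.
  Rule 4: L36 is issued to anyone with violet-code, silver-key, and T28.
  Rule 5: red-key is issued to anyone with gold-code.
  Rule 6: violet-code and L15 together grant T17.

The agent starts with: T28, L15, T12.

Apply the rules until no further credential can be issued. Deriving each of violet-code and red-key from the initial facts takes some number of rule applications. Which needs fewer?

red-key: Holding T28 and L15 grants gold-code (Rule 1). Holding gold-code grants red-key (Rule 5). [2 rule applications]
violet-code: Holding T28 and L15 grants gold-code (Rule 1). Holding gold-code grants red-key (Rule 5). Holding T28, red-key, and L15 grants violet-code (Rule 2). [3 rule applications]
red-key needs fewer.

red-key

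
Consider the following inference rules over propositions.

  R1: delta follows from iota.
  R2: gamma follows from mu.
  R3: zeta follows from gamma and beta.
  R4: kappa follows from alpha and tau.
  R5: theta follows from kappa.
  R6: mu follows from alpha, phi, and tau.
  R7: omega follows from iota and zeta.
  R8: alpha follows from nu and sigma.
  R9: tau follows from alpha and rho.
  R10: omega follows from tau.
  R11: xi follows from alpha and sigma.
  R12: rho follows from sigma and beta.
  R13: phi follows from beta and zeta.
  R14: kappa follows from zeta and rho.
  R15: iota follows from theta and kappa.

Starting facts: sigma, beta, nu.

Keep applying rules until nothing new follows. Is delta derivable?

From nu and sigma, R8 gives alpha.
sigma and beta hold, so rho follows (R12).
alpha and rho hold, so tau follows (R9).
From alpha and tau, R4 gives kappa.
kappa holds, so theta follows (R5).
From theta and kappa, R15 gives iota.
iota holds, so delta follows (R1).

Yes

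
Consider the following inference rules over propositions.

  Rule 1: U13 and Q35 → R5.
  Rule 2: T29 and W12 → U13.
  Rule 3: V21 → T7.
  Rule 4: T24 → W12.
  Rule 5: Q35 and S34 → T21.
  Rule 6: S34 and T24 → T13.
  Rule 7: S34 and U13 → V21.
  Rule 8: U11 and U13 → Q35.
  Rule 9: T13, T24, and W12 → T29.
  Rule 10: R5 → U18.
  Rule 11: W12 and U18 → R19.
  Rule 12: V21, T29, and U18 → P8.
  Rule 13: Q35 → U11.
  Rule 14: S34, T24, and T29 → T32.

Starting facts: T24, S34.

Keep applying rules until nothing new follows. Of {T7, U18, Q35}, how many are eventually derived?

S34 and T24 hold, so T13 follows (Rule 6).
From T24, Rule 4 gives W12.
T13, T24, and W12 hold, so T29 follows (Rule 9).
T29 and W12 hold, so U13 follows (Rule 2).
From S34 and U13, Rule 7 gives V21.
From V21, Rule 3 gives T7.
T7: reached.
U18 would need R5 (Rule 10), but R5 is never established.
Q35 would need U11 and U13 (Rule 8), but U11 is never established.
Reached: T7 — 1 of the 3.

1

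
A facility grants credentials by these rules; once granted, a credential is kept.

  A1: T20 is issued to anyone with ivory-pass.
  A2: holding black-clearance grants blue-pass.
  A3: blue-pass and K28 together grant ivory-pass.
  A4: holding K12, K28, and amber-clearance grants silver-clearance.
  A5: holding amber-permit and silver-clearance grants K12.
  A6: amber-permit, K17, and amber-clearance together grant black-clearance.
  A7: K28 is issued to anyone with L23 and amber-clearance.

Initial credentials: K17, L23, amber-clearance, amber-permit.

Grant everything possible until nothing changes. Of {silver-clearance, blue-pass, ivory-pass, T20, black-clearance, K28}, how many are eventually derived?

5

Holding L23 and amber-clearance grants K28 (A7).
Holding amber-permit, K17, and amber-clearance grants black-clearance (A6).
Holding black-clearance grants blue-pass (A2).
Holding blue-pass and K28 grants ivory-pass (A3).
Holding ivory-pass grants T20 (A1).
silver-clearance would need K12, K28, and amber-clearance (A4), but K12 is never granted.
blue-pass: reached.
ivory-pass: reached.
T20: reached.
black-clearance: reached.
K28: reached.
Reached: blue-pass, ivory-pass, T20, black-clearance, and K28 — 5 of the 6.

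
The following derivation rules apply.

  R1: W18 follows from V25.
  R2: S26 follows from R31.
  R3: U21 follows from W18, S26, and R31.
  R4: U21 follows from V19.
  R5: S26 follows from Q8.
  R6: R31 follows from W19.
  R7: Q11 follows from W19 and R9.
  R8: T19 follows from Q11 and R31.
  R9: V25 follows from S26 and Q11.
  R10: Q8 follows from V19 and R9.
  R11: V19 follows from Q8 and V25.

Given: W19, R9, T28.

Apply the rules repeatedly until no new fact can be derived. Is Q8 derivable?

No

Q8 would need V19 and R9 (R10), but V19 is never established.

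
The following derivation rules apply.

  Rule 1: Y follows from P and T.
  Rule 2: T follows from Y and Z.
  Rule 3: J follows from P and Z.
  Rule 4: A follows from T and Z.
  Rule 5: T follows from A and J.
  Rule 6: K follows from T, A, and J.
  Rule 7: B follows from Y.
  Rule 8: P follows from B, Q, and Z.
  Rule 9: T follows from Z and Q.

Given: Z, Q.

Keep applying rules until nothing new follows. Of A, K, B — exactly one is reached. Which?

A

Z and Q hold, so T follows (Rule 9).
T and Z hold, so A follows (Rule 4).
B would need Y (Rule 7), but Y is never established. K would need T, A, and J (Rule 6), but J is never established.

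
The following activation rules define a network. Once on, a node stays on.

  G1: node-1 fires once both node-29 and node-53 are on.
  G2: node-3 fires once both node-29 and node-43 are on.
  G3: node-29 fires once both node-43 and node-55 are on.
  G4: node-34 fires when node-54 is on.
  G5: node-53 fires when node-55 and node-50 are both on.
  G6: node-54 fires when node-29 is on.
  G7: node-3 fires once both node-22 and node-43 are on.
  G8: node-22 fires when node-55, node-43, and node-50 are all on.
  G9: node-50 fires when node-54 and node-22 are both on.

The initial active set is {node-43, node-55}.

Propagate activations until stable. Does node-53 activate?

node-53 would need node-55 and node-50 (G5), but node-50 never turns on.

No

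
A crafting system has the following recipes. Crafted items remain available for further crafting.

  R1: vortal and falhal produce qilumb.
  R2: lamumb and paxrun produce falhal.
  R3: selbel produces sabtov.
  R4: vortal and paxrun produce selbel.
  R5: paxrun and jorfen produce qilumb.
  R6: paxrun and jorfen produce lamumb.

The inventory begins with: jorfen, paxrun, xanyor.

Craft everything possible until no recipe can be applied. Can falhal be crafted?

Yes

paxrun and jorfen → lamumb (R6).
lamumb and paxrun → falhal (R2).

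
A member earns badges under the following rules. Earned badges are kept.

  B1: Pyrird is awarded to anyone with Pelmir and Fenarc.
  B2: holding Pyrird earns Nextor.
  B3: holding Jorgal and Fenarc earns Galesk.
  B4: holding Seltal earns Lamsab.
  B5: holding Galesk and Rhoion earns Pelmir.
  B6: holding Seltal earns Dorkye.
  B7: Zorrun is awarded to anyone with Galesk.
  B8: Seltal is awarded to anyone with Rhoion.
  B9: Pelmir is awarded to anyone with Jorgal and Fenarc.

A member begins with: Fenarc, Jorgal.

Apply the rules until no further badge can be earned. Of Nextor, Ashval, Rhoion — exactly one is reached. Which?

With Jorgal and Fenarc, Pelmir is earned (B9).
With Pelmir and Fenarc, Pyrird is earned (B1).
With Pyrird, Nextor is earned (B2).
No rule produces Rhoion, and it is not given. No rule produces Ashval, and it is not given.

Nextor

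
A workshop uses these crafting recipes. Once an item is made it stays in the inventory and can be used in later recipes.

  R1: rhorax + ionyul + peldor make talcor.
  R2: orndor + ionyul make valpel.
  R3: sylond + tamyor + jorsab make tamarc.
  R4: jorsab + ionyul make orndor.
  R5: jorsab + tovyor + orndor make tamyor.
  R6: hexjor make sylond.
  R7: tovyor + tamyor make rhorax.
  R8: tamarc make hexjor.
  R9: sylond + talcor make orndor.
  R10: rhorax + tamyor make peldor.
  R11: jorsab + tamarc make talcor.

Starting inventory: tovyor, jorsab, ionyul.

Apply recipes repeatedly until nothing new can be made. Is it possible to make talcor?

Yes

Using R4, jorsab and ionyul make orndor.
Using R5, jorsab, tovyor, and orndor make tamyor.
Using R7, tovyor and tamyor make rhorax.
rhorax + tamyor → peldor (R10).
rhorax + ionyul + peldor → talcor (R1).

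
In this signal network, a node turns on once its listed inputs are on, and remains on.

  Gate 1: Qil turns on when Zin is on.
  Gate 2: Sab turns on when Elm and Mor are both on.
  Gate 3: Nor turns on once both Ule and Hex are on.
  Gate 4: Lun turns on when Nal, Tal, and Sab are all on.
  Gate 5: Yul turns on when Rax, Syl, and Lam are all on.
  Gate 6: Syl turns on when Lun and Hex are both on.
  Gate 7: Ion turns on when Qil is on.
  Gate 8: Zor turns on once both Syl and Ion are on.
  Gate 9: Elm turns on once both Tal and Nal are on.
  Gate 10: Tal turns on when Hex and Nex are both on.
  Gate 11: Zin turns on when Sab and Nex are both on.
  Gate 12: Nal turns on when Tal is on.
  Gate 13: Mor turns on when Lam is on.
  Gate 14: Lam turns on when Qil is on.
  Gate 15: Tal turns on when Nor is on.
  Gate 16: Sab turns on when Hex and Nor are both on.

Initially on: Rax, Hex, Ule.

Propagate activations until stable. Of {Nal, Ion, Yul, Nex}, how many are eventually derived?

1

Gate 3: Ule and Hex on → Nor on.
Gate 15: Nor on → Tal on.
Gate 12: Tal on → Nal on.
Nal: reached.
Ion would need Qil (Gate 7), but Qil never turns on.
Yul would need Rax, Syl, and Lam (Gate 5), but Lam never turns on.
No rule produces Nex, and it is not given.
Reached: Nal — 1 of the 4.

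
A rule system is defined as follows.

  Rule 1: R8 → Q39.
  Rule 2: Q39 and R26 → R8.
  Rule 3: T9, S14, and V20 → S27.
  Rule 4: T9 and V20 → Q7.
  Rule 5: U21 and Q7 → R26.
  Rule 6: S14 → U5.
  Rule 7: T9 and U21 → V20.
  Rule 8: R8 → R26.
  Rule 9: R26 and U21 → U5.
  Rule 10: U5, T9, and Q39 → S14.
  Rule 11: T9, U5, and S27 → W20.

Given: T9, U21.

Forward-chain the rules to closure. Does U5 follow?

T9 and U21 hold, so V20 follows (Rule 7).
T9 and V20 hold, so Q7 follows (Rule 4).
From U21 and Q7, Rule 5 gives R26.
R26 and U21 hold, so U5 follows (Rule 9).

Yes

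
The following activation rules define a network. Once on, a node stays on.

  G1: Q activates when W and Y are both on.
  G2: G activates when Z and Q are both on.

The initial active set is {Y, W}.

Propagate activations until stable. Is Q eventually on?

W and Y are on, so Q activates (G1).

Yes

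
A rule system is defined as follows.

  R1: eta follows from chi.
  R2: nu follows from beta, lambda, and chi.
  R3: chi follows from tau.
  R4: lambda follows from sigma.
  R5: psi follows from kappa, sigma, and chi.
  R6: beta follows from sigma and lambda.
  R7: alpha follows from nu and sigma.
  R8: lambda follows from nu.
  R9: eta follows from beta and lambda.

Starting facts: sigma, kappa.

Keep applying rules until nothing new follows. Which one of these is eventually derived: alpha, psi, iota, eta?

eta

sigma holds, so lambda follows (R4).
From sigma and lambda, R6 gives beta.
From beta and lambda, R9 gives eta.
No rule produces iota, and it is not given. alpha would need nu and sigma (R7), but nu is never established. psi would need kappa, sigma, and chi (R5), but chi is never established.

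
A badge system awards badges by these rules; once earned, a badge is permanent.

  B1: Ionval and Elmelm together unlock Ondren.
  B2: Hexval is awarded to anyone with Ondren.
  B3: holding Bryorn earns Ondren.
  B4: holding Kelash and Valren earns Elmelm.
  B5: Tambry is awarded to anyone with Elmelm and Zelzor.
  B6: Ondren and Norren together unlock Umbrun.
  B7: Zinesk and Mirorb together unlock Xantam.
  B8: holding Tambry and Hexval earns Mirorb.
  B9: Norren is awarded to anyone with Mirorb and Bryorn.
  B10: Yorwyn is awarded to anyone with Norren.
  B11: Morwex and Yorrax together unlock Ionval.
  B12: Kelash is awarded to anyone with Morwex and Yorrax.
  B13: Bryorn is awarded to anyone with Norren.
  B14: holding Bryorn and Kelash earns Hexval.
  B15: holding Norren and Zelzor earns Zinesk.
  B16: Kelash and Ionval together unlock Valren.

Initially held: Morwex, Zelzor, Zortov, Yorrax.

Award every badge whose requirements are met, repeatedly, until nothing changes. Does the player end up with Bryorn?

No

Bryorn would need Norren (B13), but Norren is never earned.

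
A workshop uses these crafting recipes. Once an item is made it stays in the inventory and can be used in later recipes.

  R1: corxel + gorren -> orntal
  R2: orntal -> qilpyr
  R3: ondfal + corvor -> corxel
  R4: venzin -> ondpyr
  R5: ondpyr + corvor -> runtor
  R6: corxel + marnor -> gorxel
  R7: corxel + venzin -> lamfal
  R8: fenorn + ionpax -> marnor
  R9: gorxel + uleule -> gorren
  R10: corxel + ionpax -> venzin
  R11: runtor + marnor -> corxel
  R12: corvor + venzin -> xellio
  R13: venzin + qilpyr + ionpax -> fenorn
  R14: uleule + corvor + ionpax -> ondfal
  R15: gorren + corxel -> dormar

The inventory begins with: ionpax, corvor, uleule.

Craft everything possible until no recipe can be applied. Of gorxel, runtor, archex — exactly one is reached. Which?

runtor

Using R14, uleule, corvor, and ionpax make ondfal.
Using R3, ondfal and corvor make corxel.
Using R10, corxel and ionpax make venzin.
Using R4, venzin makes ondpyr.
Using R5, ondpyr and corvor make runtor.
gorxel would need corxel and marnor (R6), but marnor is never obtained. No rule produces archex, and it is not given.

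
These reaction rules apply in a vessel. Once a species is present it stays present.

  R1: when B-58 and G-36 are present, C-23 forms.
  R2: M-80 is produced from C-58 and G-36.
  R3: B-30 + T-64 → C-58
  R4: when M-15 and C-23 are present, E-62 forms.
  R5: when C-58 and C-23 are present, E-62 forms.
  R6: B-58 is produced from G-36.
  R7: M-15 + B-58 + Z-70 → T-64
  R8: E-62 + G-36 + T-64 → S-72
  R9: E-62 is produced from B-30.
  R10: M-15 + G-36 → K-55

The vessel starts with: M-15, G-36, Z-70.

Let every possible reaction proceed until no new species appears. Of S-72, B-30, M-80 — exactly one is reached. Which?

G-36 present → B-58 forms (R6).
M-15, B-58, and Z-70 present → T-64 forms (R7).
B-58 and G-36 present → C-23 forms (R1).
M-15 and C-23 present → E-62 forms (R4).
E-62, G-36, and T-64 present → S-72 forms (R8).
No rule produces B-30, and it is not given. M-80 would need C-58 and G-36 (R2), but C-58 never forms.

S-72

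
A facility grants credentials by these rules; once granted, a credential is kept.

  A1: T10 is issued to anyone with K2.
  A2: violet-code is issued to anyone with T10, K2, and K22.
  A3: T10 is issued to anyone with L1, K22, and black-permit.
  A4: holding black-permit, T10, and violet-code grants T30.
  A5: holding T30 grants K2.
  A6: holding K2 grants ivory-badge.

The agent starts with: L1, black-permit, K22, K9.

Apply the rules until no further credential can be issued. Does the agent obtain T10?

Yes

Holding L1, K22, and black-permit grants T10 (A3).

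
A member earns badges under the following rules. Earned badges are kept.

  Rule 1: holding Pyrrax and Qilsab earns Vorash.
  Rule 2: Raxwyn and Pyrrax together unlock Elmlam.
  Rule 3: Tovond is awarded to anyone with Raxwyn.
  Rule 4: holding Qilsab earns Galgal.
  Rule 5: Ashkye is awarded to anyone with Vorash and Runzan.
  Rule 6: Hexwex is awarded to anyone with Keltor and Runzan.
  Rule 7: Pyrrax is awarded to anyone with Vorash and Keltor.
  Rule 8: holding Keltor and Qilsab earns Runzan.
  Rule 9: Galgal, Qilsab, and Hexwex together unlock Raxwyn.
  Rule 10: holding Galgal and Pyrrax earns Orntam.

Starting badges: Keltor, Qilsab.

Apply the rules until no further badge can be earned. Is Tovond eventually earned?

With Keltor and Qilsab, Runzan is earned (Rule 8).
With Qilsab, Galgal is earned (Rule 4).
With Keltor and Runzan, Hexwex is earned (Rule 6).
With Galgal, Qilsab, and Hexwex, Raxwyn is earned (Rule 9).
With Raxwyn, Tovond is earned (Rule 3).

Yes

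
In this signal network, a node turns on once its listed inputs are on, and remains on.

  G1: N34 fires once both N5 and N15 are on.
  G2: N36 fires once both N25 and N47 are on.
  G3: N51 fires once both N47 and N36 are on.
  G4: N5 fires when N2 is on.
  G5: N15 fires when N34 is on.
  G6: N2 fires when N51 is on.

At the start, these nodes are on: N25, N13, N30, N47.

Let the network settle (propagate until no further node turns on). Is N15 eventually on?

No

N15 would need N34 (G5), but N34 never turns on.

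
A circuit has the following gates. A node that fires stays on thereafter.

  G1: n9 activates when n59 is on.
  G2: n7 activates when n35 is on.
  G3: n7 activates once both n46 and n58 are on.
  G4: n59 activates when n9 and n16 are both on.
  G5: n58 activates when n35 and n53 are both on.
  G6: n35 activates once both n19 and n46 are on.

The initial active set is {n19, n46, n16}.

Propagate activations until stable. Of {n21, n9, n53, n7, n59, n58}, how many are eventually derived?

n19 and n46 are on, so n35 activates (G6).
G2: n35 on → n7 on.
No rule produces n21, and it is not given.
n9 would need n59 (G1), but n59 never turns on.
No rule produces n53, and it is not given.
n7: reached.
n59 would need n9 and n16 (G4), but n9 never turns on.
n58 would need n35 and n53 (G5), but n53 never turns on.
Reached: n7 — 1 of the 6.

1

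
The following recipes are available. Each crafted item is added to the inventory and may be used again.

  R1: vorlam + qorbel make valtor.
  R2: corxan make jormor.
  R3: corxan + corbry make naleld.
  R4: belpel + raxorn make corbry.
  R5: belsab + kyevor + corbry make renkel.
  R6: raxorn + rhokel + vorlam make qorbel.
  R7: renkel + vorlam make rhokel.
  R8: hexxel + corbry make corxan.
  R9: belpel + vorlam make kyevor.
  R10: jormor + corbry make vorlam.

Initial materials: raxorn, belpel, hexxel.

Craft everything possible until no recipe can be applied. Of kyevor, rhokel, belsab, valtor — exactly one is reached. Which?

Using R4, belpel and raxorn make corbry.
Using R8, hexxel and corbry make corxan.
Using R2, corxan makes jormor.
Using R10, jormor and corbry make vorlam.
Using R9, belpel and vorlam make kyevor.
valtor would need vorlam and qorbel (R1), but qorbel is never obtained. rhokel would need renkel and vorlam (R7), but renkel is never obtained. No rule produces belsab, and it is not given.

kyevor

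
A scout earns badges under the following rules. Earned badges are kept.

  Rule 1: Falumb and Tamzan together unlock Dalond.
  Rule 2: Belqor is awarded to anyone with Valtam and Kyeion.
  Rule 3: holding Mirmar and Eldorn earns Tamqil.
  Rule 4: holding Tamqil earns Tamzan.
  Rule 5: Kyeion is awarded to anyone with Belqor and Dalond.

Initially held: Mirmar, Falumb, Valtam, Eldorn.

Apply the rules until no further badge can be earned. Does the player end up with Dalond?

With Mirmar and Eldorn, Tamqil is earned (Rule 3).
With Tamqil, Tamzan is earned (Rule 4).
With Falumb and Tamzan, Dalond is earned (Rule 1).

Yes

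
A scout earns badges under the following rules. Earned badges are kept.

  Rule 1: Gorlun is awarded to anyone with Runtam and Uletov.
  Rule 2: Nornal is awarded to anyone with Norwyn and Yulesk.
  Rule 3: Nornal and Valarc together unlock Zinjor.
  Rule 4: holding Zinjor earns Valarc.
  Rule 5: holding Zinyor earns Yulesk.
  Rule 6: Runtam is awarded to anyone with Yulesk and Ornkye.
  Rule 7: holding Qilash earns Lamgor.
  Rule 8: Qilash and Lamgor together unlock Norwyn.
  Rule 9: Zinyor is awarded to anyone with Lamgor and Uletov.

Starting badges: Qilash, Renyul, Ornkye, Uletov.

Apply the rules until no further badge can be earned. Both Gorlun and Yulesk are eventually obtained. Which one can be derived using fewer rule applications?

Yulesk: With Qilash, Lamgor is earned (Rule 7). With Lamgor and Uletov, Zinyor is earned (Rule 9). With Zinyor, Yulesk is earned (Rule 5). [3 rule applications]
Gorlun: With Qilash, Lamgor is earned (Rule 7). With Lamgor and Uletov, Zinyor is earned (Rule 9). With Zinyor, Yulesk is earned (Rule 5). With Yulesk and Ornkye, Runtam is earned (Rule 6). With Runtam and Uletov, Gorlun is earned (Rule 1). [5 rule applications]
Yulesk needs fewer.

Yulesk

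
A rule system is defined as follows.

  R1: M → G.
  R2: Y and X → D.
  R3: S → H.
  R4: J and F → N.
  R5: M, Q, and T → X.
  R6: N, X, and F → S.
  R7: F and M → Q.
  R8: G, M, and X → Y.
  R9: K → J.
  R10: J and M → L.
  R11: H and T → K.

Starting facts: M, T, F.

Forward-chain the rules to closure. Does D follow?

From M, R1 gives G.
F and M hold, so Q follows (R7).
M, Q, and T hold, so X follows (R5).
From G, M, and X, R8 gives Y.
Y and X hold, so D follows (R2).

Yes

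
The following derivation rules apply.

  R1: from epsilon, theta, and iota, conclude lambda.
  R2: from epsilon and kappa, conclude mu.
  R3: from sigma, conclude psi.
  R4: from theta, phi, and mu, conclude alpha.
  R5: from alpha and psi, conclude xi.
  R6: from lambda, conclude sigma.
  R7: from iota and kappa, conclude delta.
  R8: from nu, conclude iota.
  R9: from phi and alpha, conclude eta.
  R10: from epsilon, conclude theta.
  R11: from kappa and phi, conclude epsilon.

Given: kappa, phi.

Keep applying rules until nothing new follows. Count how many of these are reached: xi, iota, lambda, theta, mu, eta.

3

From kappa and phi, R11 gives epsilon.
epsilon holds, so theta follows (R10).
From epsilon and kappa, R2 gives mu.
From theta, phi, and mu, R4 gives alpha.
From phi and alpha, R9 gives eta.
xi would need alpha and psi (R5), but psi is never established.
iota would need nu (R8), but nu is never established.
lambda would need epsilon, theta, and iota (R1), but iota is never established.
theta: reached.
mu: reached.
eta: reached.
Reached: theta, mu, and eta — 3 of the 6.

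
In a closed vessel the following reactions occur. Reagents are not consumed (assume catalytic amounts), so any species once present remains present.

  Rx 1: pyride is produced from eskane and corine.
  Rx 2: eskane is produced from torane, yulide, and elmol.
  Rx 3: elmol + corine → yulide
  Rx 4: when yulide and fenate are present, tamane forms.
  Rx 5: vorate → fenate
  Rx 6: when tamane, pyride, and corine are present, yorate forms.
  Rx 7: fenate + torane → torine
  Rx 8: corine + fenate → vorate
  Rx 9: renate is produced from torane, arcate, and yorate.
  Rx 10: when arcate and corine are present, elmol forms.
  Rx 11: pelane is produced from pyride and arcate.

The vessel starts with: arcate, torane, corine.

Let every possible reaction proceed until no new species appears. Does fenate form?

fenate would need vorate (Rx 5), but vorate never forms.

No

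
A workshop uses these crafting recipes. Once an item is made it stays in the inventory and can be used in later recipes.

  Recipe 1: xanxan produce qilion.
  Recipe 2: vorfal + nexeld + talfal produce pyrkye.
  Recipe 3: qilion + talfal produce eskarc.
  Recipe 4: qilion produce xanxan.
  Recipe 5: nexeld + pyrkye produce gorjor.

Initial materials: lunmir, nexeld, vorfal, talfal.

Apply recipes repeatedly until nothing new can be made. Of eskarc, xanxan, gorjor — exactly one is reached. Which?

Using Recipe 2, vorfal, nexeld, and talfal make pyrkye.
nexeld + pyrkye → gorjor (Recipe 5).
xanxan would need qilion (Recipe 4), but qilion is never obtained. eskarc would need qilion and talfal (Recipe 3), but qilion is never obtained.

gorjor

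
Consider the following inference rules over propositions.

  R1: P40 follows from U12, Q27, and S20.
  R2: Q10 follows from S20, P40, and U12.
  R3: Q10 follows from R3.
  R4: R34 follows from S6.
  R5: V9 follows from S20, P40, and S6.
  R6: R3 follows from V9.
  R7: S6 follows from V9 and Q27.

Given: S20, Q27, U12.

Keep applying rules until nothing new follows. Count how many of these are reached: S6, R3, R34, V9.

0

S6 would need V9 and Q27 (R7), but V9 is never established.
R3 would need V9 (R6), but V9 is never established.
R34 would need S6 (R4), but S6 is never established.
V9 would need S20, P40, and S6 (R5), but S6 is never established.
None of the 4 are reached.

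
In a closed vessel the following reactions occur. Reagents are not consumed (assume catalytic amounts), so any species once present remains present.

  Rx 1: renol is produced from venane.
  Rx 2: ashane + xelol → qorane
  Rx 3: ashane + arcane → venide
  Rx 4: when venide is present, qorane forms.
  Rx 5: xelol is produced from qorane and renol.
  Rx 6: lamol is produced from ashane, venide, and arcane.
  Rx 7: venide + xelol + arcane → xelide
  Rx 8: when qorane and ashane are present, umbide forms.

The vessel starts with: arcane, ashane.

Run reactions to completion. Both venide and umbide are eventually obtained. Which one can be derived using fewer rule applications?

venide

venide: ashane and arcane present → venide forms (Rx 3). [1 rule application]
umbide: ashane and arcane present → venide forms (Rx 3). venide present → qorane forms (Rx 4). qorane and ashane present → umbide forms (Rx 8). [3 rule applications]
venide needs fewer.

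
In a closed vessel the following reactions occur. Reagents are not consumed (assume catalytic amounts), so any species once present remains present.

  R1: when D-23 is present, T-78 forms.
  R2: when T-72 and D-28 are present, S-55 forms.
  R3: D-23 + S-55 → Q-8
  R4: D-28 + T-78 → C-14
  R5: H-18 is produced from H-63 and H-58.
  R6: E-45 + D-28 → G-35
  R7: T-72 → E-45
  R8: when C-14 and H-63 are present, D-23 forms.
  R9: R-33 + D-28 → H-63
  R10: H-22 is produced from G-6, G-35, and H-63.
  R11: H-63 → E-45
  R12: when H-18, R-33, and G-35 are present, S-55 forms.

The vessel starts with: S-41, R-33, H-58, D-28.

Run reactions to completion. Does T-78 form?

No

T-78 would need D-23 (R1), but D-23 never forms.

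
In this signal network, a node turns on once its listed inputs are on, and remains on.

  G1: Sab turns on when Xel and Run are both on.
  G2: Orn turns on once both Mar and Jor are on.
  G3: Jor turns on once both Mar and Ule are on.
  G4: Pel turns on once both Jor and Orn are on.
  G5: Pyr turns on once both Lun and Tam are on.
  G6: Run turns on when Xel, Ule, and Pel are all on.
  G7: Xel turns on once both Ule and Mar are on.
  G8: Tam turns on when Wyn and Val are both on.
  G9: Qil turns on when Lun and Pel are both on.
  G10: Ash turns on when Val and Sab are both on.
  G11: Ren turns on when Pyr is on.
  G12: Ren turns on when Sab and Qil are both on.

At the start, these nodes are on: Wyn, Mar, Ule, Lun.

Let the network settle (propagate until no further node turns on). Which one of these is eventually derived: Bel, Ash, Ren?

G7: Ule and Mar on → Xel on.
Mar and Ule are on, so Jor turns on (G3).
Mar and Jor are on, so Orn turns on (G2).
G4: Jor and Orn on → Pel on.
G6: Xel, Ule, and Pel on → Run on.
G9: Lun and Pel on → Qil on.
G1: Xel and Run on → Sab on.
Sab and Qil are on, so Ren turns on (G12).
Ash would need Val and Sab (G10), but Val never turns on. No rule produces Bel, and it is not given.

Ren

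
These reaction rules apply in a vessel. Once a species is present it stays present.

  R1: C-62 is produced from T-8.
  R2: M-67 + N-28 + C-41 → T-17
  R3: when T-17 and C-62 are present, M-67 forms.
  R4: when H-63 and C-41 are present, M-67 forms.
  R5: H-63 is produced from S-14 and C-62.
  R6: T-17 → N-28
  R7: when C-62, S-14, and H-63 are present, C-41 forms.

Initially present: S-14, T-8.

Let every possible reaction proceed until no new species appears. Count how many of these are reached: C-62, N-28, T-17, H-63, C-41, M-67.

4

T-8 present → C-62 forms (R1).
S-14 and C-62 present → H-63 forms (R5).
C-62, S-14, and H-63 present → C-41 forms (R7).
H-63 and C-41 present → M-67 forms (R4).
C-62: reached.
N-28 would need T-17 (R6), but T-17 never forms.
T-17 would need M-67, N-28, and C-41 (R2), but N-28 never forms.
H-63: reached.
C-41: reached.
M-67: reached.
Reached: C-62, H-63, C-41, and M-67 — 4 of the 6.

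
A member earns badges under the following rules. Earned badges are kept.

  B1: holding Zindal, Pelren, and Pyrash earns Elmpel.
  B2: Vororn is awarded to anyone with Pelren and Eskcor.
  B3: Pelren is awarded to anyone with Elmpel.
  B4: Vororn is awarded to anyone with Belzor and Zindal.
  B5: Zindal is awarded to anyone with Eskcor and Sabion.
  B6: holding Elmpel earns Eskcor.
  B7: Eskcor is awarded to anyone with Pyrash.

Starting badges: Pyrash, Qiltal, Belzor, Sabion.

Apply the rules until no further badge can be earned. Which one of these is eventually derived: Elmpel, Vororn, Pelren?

With Pyrash, Eskcor is earned (B7).
With Eskcor and Sabion, Zindal is earned (B5).
With Belzor and Zindal, Vororn is earned (B4).
Pelren would need Elmpel (B3), but Elmpel is never earned. Elmpel would need Zindal, Pelren, and Pyrash (B1), but Pelren is never earned.

Vororn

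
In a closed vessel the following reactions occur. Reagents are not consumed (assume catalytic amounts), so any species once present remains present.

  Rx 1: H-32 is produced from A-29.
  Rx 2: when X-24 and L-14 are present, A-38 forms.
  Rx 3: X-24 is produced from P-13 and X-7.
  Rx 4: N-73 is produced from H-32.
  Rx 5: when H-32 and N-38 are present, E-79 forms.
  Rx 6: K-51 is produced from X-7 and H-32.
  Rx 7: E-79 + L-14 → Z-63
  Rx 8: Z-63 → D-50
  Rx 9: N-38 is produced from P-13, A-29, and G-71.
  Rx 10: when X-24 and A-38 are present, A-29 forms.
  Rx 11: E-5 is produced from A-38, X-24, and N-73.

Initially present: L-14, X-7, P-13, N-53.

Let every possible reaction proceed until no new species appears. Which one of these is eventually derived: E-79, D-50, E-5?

E-5

P-13 and X-7 present → X-24 forms (Rx 3).
X-24 and L-14 present → A-38 forms (Rx 2).
X-24 and A-38 present → A-29 forms (Rx 10).
A-29 present → H-32 forms (Rx 1).
H-32 present → N-73 forms (Rx 4).
A-38, X-24, and N-73 present → E-5 forms (Rx 11).
E-79 would need H-32 and N-38 (Rx 5), but N-38 never forms. D-50 would need Z-63 (Rx 8), but Z-63 never forms.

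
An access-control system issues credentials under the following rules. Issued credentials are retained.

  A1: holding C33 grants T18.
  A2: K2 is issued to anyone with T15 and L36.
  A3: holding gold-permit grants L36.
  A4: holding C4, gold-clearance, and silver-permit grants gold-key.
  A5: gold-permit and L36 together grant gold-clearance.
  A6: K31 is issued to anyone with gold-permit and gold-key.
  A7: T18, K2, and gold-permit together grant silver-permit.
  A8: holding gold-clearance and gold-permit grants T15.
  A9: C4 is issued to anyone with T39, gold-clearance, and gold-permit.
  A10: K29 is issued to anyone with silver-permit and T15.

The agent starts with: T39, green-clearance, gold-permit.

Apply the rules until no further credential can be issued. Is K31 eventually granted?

K31 would need gold-permit and gold-key (A6), but gold-key is never granted.

No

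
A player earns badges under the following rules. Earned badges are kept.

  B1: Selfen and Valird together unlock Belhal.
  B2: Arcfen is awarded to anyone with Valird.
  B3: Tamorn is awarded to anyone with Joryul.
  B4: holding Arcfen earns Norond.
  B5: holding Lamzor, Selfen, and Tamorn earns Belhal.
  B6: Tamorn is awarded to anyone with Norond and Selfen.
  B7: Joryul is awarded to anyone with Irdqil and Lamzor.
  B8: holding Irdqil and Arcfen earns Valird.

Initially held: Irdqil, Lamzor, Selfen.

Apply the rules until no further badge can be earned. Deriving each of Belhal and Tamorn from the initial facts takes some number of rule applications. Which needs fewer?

Tamorn: With Irdqil and Lamzor, Joryul is earned (B7). With Joryul, Tamorn is earned (B3). [2 rule applications]
Belhal: With Irdqil and Lamzor, Joryul is earned (B7). With Joryul, Tamorn is earned (B3). With Lamzor, Selfen, and Tamorn, Belhal is earned (B5). [3 rule applications]
Tamorn needs fewer.

Tamorn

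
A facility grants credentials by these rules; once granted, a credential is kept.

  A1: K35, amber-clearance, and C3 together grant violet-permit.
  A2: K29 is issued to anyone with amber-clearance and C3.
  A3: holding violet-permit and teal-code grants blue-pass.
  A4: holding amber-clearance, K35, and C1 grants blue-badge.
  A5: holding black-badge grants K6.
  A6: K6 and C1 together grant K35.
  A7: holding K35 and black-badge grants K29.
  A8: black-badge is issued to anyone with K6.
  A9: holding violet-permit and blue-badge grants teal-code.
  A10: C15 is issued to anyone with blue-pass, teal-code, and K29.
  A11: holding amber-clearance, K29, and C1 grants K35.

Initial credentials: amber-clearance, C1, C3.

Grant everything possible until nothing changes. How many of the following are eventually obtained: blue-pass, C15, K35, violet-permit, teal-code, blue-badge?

Holding amber-clearance and C3 grants K29 (A2).
Holding amber-clearance, K29, and C1 grants K35 (A11).
Holding amber-clearance, K35, and C1 grants blue-badge (A4).
Holding K35, amber-clearance, and C3 grants violet-permit (A1).
Holding violet-permit and blue-badge grants teal-code (A9).
Holding violet-permit and teal-code grants blue-pass (A3).
Holding blue-pass, teal-code, and K29 grants C15 (A10).
blue-pass: reached.
C15: reached.
K35: reached.
violet-permit: reached.
teal-code: reached.
blue-badge: reached.
All 6 are reached.

6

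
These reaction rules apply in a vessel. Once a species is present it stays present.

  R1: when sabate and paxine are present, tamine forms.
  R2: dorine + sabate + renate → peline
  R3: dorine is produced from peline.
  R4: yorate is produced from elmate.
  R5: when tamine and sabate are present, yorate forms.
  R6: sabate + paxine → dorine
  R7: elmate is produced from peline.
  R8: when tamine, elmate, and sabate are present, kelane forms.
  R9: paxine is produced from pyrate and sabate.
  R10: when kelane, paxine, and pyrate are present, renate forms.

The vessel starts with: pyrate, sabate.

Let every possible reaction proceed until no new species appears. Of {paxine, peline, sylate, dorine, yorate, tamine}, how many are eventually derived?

4

pyrate and sabate present → paxine forms (R9).
sabate and paxine present → dorine forms (R6).
sabate and paxine present → tamine forms (R1).
tamine and sabate present → yorate forms (R5).
paxine: reached.
peline would need dorine, sabate, and renate (R2), but renate never forms.
No rule produces sylate, and it is not given.
dorine: reached.
yorate: reached.
tamine: reached.
Reached: paxine, dorine, yorate, and tamine — 4 of the 6.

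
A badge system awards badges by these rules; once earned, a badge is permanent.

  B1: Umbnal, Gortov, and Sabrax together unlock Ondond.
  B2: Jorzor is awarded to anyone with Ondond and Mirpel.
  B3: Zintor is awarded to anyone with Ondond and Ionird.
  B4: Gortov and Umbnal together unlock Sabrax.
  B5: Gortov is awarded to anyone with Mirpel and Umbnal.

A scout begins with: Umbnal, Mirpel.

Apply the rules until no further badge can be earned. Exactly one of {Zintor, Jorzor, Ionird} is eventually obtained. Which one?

With Mirpel and Umbnal, Gortov is earned (B5).
With Gortov and Umbnal, Sabrax is earned (B4).
With Umbnal, Gortov, and Sabrax, Ondond is earned (B1).
With Ondond and Mirpel, Jorzor is earned (B2).
No rule produces Ionird, and it is not given. Zintor would need Ondond and Ionird (B3), but Ionird is never earned.

Jorzor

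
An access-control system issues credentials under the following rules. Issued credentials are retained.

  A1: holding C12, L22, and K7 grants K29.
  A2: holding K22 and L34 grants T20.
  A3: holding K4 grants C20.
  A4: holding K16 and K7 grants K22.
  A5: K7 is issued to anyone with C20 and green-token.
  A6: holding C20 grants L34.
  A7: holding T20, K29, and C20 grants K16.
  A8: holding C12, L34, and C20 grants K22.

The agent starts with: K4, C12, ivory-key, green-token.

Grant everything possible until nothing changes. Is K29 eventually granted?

K29 would need C12, L22, and K7 (A1), but L22 is never granted.

No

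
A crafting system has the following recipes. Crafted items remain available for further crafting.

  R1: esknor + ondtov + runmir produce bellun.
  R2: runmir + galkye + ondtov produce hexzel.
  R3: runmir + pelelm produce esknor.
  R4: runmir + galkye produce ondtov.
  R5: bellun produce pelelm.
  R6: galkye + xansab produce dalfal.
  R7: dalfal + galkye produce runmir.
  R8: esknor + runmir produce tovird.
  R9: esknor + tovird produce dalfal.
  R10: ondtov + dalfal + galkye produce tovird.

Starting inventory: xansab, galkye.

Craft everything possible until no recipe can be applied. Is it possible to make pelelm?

No

pelelm would need bellun (R5), but bellun is never obtained.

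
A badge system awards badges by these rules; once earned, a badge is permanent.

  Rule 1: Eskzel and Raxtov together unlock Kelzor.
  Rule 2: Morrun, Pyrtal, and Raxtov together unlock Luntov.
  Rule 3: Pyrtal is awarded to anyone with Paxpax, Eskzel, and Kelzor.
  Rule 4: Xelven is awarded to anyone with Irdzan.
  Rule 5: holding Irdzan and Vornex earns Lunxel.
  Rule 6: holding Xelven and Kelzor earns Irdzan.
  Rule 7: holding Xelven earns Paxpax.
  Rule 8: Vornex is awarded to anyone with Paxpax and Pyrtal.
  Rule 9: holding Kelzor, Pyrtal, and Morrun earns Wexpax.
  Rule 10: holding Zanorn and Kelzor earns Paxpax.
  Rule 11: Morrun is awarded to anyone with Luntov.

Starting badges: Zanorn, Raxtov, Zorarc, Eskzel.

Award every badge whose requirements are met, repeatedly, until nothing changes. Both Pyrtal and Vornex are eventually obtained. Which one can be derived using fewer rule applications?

Pyrtal: With Eskzel and Raxtov, Kelzor is earned (Rule 1). With Zanorn and Kelzor, Paxpax is earned (Rule 10). With Paxpax, Eskzel, and Kelzor, Pyrtal is earned (Rule 3). [3 rule applications]
Vornex: With Eskzel and Raxtov, Kelzor is earned (Rule 1). With Zanorn and Kelzor, Paxpax is earned (Rule 10). With Paxpax, Eskzel, and Kelzor, Pyrtal is earned (Rule 3). With Paxpax and Pyrtal, Vornex is earned (Rule 8). [4 rule applications]
Pyrtal needs fewer.

Pyrtal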